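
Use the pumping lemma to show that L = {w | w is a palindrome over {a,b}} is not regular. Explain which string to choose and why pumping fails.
Language: L = {w | w is a palindrome over {a,b}} (strings that read the same forwards and backwards)
Step 1: Assume for contradiction that L is regular, with pumping length p.
Step 2: Choose s = a^p b a^p. Then s ∈ L (it reads the same forwards and backwards) and |s| ≥ p.
Step 3: Consider any decomposition s = xyz with |xy| ≤ p and |y| > 0. Since |xy| ≤ p and the first p symbols of s are all a's, y = a^k for some k with 1 ≤ k ≤ p.
Step 4: Pumping up (i = 2): xy²z = a^(p+k) b a^p. Its reverse is a^p b a^(p+k) ≠ a^(p+k) b a^p (the single b is no longer in the middle), so xy²z is not a palindrome and xy²z ∉ L.
This contradicts the pumping lemma, so L is not regular.

Final answer: Choose s = a^p b a^p. Since |xy| ≤ p, y = a^k with k ≥ 1. Then xy²z = a^(p+k) b a^p is not a palindrome, so ∉ L.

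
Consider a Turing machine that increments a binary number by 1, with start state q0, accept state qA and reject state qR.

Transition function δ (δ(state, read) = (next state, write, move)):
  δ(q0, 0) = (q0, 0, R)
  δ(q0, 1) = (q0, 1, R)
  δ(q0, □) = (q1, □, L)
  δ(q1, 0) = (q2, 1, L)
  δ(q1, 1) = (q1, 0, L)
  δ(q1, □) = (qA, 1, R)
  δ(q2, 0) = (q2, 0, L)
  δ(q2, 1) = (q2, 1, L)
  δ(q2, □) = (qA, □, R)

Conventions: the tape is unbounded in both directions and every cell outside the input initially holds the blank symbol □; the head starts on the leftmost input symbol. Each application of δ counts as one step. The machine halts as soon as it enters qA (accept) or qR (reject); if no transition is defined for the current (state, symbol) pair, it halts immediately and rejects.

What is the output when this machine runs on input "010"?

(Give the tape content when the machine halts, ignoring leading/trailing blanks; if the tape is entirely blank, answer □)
Step 0: [q0]010 (head at position 0)
Step 1: δ(q0, 0) = (q0, 0, R)  ⊢  0[q0]10 (head at position 1)
Step 2: δ(q0, 1) = (q0, 1, R)  ⊢  01[q0]0 (head at position 2)
Step 3: δ(q0, 0) = (q0, 0, R)  ⊢  010[q0]□ (head at position 3)
Step 4: δ(q0, □) = (q1, □, L)  ⊢  01[q1]0□ (head at position 2)
Step 5: δ(q1, 0) = (q2, 1, L)  ⊢  0[q2]11□ (head at position 1)
Step 6: δ(q2, 1) = (q2, 1, L)  ⊢  [q2]011□ (head at position 0)
Step 7: δ(q2, 0) = (q2, 0, L)  ⊢  [q2]□011□ (head at position -1)
Step 8: δ(q2, □) = (qA, □, R)  ⊢  □[qA]011□ (head at position 0)
The machine is in qA, so it halts and accepts.
Tape content when halted (ignoring surrounding blanks): 011

Final answer: Output: 011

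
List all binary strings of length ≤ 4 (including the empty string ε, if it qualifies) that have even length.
Checking every binary string of length 0 to 4:
  Length 0: accepted: ε | rejected: (none)
  Length 1: accepted: (none) | rejected: 0, 1
  Length 2: accepted: 00, 01, 10, 11 | rejected: (none)
  Length 3: accepted: (none) | rejected: 000, 001, 010, 011, 100, 101, 110, 111
  Length 4: accepted: 0000, 0001, 0010, 0011, 0100, 0101, 0110, 0111, 1000, 1001, 1010, 1011, 1100, 1101, 1110, 1111 | rejected: (none)
Total: 21 string(s).

Final answer: ε, 00, 01, 10, 11, 0000, 0001, 0010, 0011, 0100, 0101, 0110, 0111, 1000, 1001, 1010, 1011, 1100, 1101, 1110, 1111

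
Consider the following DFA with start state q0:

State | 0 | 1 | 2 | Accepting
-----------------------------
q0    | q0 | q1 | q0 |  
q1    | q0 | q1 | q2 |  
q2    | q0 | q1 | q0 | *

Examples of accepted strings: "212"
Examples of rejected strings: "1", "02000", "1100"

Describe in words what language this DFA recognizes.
strings over {0,1,2} ending with '12'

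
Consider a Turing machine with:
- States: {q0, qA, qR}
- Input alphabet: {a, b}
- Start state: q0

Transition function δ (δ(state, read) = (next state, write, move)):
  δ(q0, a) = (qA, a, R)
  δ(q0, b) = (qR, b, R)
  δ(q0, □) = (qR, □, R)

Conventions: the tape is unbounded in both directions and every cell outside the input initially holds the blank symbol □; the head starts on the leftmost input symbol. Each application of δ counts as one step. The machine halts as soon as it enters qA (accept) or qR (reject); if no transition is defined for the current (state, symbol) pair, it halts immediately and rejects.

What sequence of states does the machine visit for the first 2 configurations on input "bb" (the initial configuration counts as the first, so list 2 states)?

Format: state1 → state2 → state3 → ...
Step 0: [q0]bb (head at position 0)
Step 1: δ(q0, b) = (qR, b, R)  ⊢  b[qR]b (head at position 1)
Reading off the states of these 2 configurations: q0 → qR

Final answer: q0 → qR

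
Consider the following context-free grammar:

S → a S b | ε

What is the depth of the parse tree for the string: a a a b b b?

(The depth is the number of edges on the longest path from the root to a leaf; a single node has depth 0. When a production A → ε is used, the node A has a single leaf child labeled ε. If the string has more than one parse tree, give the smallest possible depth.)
The only parse tree applies S → a S b 3 times (once per matching a…b pair) and then S → ε.
The S nodes sit at depths 0, 1, …, 3; the innermost S (depth 3) has the single child ε at depth 4.
The terminal leaves a, b are at depths 1..3, so the longest root-to-leaf path is S → S → … → S → ε with 4 edges.
Depth = 4.

Final answer: 4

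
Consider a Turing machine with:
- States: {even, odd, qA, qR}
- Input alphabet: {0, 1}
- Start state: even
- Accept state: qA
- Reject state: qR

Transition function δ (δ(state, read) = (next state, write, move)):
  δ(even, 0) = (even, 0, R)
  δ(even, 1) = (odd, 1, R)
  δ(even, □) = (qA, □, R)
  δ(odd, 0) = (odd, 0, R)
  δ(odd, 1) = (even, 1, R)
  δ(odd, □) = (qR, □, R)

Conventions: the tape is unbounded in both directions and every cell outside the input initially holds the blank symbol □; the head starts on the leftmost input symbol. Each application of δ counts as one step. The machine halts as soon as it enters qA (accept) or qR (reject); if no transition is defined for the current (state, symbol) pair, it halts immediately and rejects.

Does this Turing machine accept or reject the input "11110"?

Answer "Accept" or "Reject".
Step 0: [even]11110 (head at position 0)
Step 1: δ(even, 1) = (odd, 1, R)  ⊢  1[odd]1110 (head at position 1)
Step 2: δ(odd, 1) = (even, 1, R)  ⊢  11[even]110 (head at position 2)
Step 3: δ(even, 1) = (odd, 1, R)  ⊢  111[odd]10 (head at position 3)
Step 4: δ(odd, 1) = (even, 1, R)  ⊢  1111[even]0 (head at position 4)
Step 5: δ(even, 0) = (even, 0, R)  ⊢  11110[even]□ (head at position 5)
Step 6: δ(even, □) = (qA, □, R)  ⊢  11110□[qA]□ (head at position 6)
The machine is in qA, so it halts and accepts.

Final answer: Accept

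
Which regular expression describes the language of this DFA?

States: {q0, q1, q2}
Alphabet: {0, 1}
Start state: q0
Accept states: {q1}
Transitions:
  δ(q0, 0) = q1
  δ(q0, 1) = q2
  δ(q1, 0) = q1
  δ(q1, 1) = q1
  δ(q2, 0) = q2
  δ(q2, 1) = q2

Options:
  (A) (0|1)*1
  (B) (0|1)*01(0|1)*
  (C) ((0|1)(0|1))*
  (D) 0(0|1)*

Testing sample strings against the DFA:
  '11' -> rejected
  '11000' -> rejected
  '00' -> accepted
  '0011' -> accepted
Checking each option for a counterexample:
  (A) (0|1)*1: '0' is accepted by the DFA but does not match the regex → eliminated
  (B) (0|1)*01(0|1)*: '0' is accepted by the DFA but does not match the regex → eliminated
  (C) ((0|1)(0|1))*: ε is rejected by the DFA but matches the regex → eliminated
  (D) 0(0|1)*: agrees with the DFA on all strings of length ≤ 4
Only (D) 0(0|1)* is consistent with the DFA.

Final answer: (D) 0(0|1)*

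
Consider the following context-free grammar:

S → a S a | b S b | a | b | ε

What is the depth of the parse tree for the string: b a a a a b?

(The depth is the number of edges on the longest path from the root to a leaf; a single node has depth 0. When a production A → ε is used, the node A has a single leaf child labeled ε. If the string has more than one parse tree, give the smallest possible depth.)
The string has even length 6, so its (unique) parse tree peels off matching outer symbols: S → b S b, S → a S a, S → a S a, and finally S → ε for the empty middle.
The S nodes are at depths 0..3; the ε leaf under the innermost S is at depth 4 (terminal leaves are at depths 1..3).
Depth = 4.

Final answer: 4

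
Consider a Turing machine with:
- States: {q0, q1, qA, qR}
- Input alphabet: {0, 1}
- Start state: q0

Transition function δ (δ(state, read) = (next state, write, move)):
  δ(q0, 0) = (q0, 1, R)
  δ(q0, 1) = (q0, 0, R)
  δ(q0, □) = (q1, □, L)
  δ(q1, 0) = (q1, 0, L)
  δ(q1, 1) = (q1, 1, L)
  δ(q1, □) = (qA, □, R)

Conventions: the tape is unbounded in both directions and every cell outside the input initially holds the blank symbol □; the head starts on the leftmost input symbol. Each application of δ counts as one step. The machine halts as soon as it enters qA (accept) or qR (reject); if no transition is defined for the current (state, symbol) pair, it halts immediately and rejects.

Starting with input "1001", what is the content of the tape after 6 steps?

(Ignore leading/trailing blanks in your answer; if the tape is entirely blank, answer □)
Step 0: [q0]1001 (head at position 0)
Step 1: δ(q0, 1) = (q0, 0, R)  ⊢  0[q0]001 (head at position 1)
Step 2: δ(q0, 0) = (q0, 1, R)  ⊢  01[q0]01 (head at position 2)
Step 3: δ(q0, 0) = (q0, 1, R)  ⊢  011[q0]1 (head at position 3)
Step 4: δ(q0, 1) = (q0, 0, R)  ⊢  0110[q0]□ (head at position 4)
Step 5: δ(q0, □) = (q1, □, L)  ⊢  011[q1]0□ (head at position 3)
Step 6: δ(q1, 0) = (q1, 0, L)  ⊢  01[q1]10□ (head at position 2)
Tape after 6 steps (ignoring surrounding blanks): 0110

Final answer: Tape: 0110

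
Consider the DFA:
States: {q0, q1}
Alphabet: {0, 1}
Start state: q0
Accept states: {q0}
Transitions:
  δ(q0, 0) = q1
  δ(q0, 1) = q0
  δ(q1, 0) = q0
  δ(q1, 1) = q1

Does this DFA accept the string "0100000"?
Processing string "0100000":
  q0 --0--> q1
  q1 --1--> q1
  q1 --0--> q0
  q0 --0--> q1
  q1 --0--> q0
  q0 --0--> q1
  q1 --0--> q0
Final state: q0
Accept states: {q0}
q0 is an accept state, so the string is accepted.

Final answer: Yes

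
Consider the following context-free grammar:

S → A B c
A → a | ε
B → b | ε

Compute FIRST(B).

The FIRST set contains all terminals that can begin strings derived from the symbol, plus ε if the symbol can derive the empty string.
B → b contributes b; B → ε makes B nullable, contributing ε. FIRST(B) = {b, ε}.

Final answer: {b, ε}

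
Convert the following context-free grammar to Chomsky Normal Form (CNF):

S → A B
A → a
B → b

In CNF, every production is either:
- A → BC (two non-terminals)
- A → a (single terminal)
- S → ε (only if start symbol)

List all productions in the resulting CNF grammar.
The grammar has no ε-productions or unit productions to eliminate.
S → A B is already in CNF (two non-terminals) – keep it.
A → a is already in CNF (single terminal) – keep it.
B → b is already in CNF (single terminal) – keep it.
Resulting CNF grammar (3 productions): A → a; B → b; S → A B

Final answer: A → a; B → b; S → A B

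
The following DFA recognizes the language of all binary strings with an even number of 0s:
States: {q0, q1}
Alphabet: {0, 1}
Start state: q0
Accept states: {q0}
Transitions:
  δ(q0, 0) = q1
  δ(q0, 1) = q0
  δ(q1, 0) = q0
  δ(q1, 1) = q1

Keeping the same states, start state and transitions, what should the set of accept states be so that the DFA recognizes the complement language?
The DFA is complete (every state has a transition on every symbol), so the complement
is recognized by the same DFA with accepting and non-accepting states swapped.
Original accept states: {q0}
Complement accept states = All states - Original accept states
= {q0, q1} - {q0}
= {q1}
Complement language: strings with an ODD number of 0s

Final answer: {q1}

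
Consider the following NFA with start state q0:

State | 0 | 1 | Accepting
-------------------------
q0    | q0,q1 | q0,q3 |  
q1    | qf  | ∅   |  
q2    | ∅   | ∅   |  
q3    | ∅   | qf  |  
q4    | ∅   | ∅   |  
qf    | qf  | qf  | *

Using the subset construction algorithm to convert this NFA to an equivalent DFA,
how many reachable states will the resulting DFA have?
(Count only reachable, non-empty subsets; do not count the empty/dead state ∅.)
Start subset: {q0}
{q0}: on 0 → {q0, q1}, on 1 → {q0, q3}
{q0, q1}: on 0 → {q0, q1, qf}, on 1 → {q0, q3}
{q0, q3}: on 0 → {q0, q1}, on 1 → {q0, q3, qf}
{q0, q1, qf}: on 0 → {q0, q1, qf}, on 1 → {q0, q3, qf}
{q0, q3, qf}: on 0 → {q0, q1, qf}, on 1 → {q0, q3, qf}
Reachable non-empty subsets: {q0}, {q0, q1}, {q0, q3}, {q0, q1, qf}, {q0, q3, qf} — 5 in total.

Final answer: 5 states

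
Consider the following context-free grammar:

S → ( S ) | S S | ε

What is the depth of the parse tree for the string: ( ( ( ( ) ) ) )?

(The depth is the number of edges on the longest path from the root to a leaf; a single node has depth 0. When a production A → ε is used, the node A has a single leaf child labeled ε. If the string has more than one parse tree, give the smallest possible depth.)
The string is 4 nested pairs. The shallowest parse tree applies S → ( S ) 4 times (one node per nested pair, each a child of the previous) and then S → ε in the middle.
S nodes at depths 0..4, ε leaf at depth 5; parentheses leaves are at depths 1..4.
(Using S → S S with an S → ε child anywhere only adds levels, so it cannot give a shallower tree.)
Depth = 5.

Final answer: 5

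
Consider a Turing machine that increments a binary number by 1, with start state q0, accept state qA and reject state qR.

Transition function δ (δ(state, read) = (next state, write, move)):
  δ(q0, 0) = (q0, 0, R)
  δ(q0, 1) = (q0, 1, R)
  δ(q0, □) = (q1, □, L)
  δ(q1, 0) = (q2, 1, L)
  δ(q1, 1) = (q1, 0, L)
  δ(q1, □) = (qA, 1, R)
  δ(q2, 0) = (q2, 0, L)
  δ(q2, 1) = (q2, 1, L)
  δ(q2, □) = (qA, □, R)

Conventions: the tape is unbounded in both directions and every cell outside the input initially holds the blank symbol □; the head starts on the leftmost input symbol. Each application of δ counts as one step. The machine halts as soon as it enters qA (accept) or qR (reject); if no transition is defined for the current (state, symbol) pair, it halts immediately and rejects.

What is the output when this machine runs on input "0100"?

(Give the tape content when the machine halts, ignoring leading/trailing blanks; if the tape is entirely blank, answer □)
Step 0: [q0]0100 (head at position 0)
Step 1: δ(q0, 0) = (q0, 0, R)  ⊢  0[q0]100 (head at position 1)
Step 2: δ(q0, 1) = (q0, 1, R)  ⊢  01[q0]00 (head at position 2)
Step 3: δ(q0, 0) = (q0, 0, R)  ⊢  010[q0]0 (head at position 3)
Step 4: δ(q0, 0) = (q0, 0, R)  ⊢  0100[q0]□ (head at position 4)
Step 5: δ(q0, □) = (q1, □, L)  ⊢  010[q1]0□ (head at position 3)
Step 6: δ(q1, 0) = (q2, 1, L)  ⊢  01[q2]01□ (head at position 2)
Step 7: δ(q2, 0) = (q2, 0, L)  ⊢  0[q2]101□ (head at position 1)
Step 8: δ(q2, 1) = (q2, 1, L)  ⊢  [q2]0101□ (head at position 0)
Step 9: δ(q2, 0) = (q2, 0, L)  ⊢  [q2]□0101□ (head at position -1)
Step 10: δ(q2, □) = (qA, □, R)  ⊢  □[qA]0101□ (head at position 0)
The machine is in qA, so it halts and accepts.
Tape content when halted (ignoring surrounding blanks): 0101

Final answer: Output: 0101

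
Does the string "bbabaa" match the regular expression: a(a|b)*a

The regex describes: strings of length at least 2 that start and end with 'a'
No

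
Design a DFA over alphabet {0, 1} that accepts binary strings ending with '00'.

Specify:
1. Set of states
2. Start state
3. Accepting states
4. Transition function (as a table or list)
One valid DFA (any DFA recognizing the same language is acceptable):
States: {q0, q1, q2}
Start: q0
Accepting: {q2}
Transitions (accepting states marked with *):
State | 0 | 1 | Accepting
-------------------------
q0    | q1 | q0 |  
q1    | q2 | q0 |  
q2    | q2 | q0 | *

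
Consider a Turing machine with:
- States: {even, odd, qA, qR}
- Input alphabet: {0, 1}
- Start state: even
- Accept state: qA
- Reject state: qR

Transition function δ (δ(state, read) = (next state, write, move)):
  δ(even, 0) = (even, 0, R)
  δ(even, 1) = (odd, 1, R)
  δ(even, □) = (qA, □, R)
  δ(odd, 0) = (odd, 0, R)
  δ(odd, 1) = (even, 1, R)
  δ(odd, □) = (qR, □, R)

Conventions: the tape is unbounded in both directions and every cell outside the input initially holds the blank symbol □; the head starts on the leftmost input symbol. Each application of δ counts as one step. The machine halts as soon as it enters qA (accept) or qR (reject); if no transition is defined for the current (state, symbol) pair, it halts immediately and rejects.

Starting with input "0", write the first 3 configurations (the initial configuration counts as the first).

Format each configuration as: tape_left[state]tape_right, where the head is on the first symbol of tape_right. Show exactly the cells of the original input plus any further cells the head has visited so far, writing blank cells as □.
Step 0: [even]0 (head at position 0)
Step 1: δ(even, 0) = (even, 0, R)  ⊢  0[even]□ (head at position 1)
Step 2: δ(even, □) = (qA, □, R)  ⊢  0□[qA]□ (head at position 2)

Final answer: [even]0 ⊢ 0[even]□ ⊢ 0□[qA]□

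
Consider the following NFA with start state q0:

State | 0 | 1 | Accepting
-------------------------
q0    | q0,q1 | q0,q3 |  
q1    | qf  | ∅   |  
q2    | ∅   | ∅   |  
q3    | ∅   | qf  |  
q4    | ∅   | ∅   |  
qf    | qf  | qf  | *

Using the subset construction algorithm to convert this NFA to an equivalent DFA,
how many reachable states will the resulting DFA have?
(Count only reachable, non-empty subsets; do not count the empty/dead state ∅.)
Start subset: {q0}
{q0}: on 0 → {q0, q1}, on 1 → {q0, q3}
{q0, q1}: on 0 → {q0, q1, qf}, on 1 → {q0, q3}
{q0, q3}: on 0 → {q0, q1}, on 1 → {q0, q3, qf}
{q0, q1, qf}: on 0 → {q0, q1, qf}, on 1 → {q0, q3, qf}
{q0, q3, qf}: on 0 → {q0, q1, qf}, on 1 → {q0, q3, qf}
Reachable non-empty subsets: {q0}, {q0, q1}, {q0, q3}, {q0, q1, qf}, {q0, q3, qf} — 5 in total.

Final answer: 5 states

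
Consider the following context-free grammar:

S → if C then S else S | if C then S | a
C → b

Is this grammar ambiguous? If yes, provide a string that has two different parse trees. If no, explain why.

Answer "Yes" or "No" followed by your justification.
The 'dangling else' can attach to either if. Two leftmost derivations of  if b then if b then a else a:
  (1) S ⇒ if C then S else S ⇒ if b then S else S ⇒ if b then if C then S else S ⇒ if b then if b then S else S ⇒ if b then if b then a else S ⇒ if b then if b then a else a   (else belongs to the outer if)
  (2) S ⇒ if C then S ⇒ if b then S ⇒ if b then if C then S else S ⇒ if b then if b then S else S ⇒ if b then if b then a else S ⇒ if b then if b then a else a   (else belongs to the inner if)
Two distinct parse trees for the same string, so the grammar is ambiguous.

Final answer: Yes - the string 'if b then if b then a else a' has two distinct leftmost derivations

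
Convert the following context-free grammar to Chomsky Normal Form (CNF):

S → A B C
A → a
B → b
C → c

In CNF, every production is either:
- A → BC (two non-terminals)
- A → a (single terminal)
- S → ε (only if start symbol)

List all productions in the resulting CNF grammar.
The grammar has no ε-productions or unit productions to eliminate.
A → a is already in CNF (single terminal) – keep it.
B → b is already in CNF (single terminal) – keep it.
C → c is already in CNF (single terminal) – keep it.
S → A B C has 3 symbols on the right: break it into binary productions S → A X0, X0 → B C.
Resulting CNF grammar (5 productions): A → a; B → b; C → c; S → A X0; X0 → B C

Final answer: A → a; B → b; C → c; S → A X0; X0 → B C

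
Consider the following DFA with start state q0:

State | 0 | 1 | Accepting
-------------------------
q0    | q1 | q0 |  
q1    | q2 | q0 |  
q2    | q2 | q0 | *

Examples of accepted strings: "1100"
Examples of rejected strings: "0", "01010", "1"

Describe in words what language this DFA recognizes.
binary strings ending with '00'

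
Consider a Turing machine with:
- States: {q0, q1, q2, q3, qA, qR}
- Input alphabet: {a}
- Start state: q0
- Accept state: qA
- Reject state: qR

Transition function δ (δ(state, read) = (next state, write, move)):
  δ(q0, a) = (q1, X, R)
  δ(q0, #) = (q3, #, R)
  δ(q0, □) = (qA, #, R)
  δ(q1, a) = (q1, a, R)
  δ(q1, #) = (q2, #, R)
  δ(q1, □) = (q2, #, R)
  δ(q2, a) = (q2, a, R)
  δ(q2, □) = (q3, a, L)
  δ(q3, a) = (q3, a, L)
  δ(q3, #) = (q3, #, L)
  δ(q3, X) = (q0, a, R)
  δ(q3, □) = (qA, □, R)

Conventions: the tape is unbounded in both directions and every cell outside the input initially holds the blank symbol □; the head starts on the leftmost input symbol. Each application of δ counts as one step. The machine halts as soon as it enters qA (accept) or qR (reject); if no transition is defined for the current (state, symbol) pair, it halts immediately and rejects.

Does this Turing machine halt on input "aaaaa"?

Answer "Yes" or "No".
Trace (configuration after each step, as tape_left[state]tape_right with head position):
Step 0: [q0]aaaaa (head at position 0)
Step 1: X[q1]aaaa (head 1)
Step 2: Xa[q1]aaa (head 2)
Step 3: Xaa[q1]aa (head 3)
Step 4: Xaaa[q1]a (head 4)
Step 5: Xaaaa[q1]□ (head 5)
Step 6: Xaaaa#[q2]□ (head 6)
Step 7: Xaaaa[q3]#a (head 5)
Step 8: Xaaa[q3]a#a (head 4)
Step 9: Xaa[q3]aa#a (head 3)
Step 10: Xa[q3]aaa#a (head 2)
Step 11: X[q3]aaaa#a (head 1)
Step 12: [q3]Xaaaa#a (head 0)
Step 13: a[q0]aaaa#a (head 1)
Step 14: aX[q1]aaa#a (head 2)
Step 15: aXa[q1]aa#a (head 3)
Step 16: aXaa[q1]a#a (head 4)
Step 17: aXaaa[q1]#a (head 5)
Step 18: aXaaa#[q2]a (head 6)
Step 19: aXaaa#a[q2]□ (head 7)
Step 20: aXaaa#[q3]aa (head 6)
Step 21: aXaaa[q3]#aa (head 5)
Step 22: aXaa[q3]a#aa (head 4)
Step 23: aXa[q3]aa#aa (head 3)
Step 24: aX[q3]aaa#aa (head 2)
Step 25: a[q3]Xaaa#aa (head 1)
Step 26: aa[q0]aaa#aa (head 2)
Step 27: aaX[q1]aa#aa (head 3)
Step 28: aaXa[q1]a#aa (head 4)
Step 29: aaXaa[q1]#aa (head 5)
Step 30: aaXaa#[q2]aa (head 6)
Step 31: aaXaa#a[q2]a (head 7)
Step 32: aaXaa#aa[q2]□ (head 8)
Step 33: aaXaa#a[q3]aa (head 7)
Step 34: aaXaa#[q3]aaa (head 6)
Step 35: aaXaa[q3]#aaa (head 5)
Step 36: aaXa[q3]a#aaa (head 4)
Step 37: aaX[q3]aa#aaa (head 3)
Step 38: aa[q3]Xaa#aaa (head 2)
Step 39: aaa[q0]aa#aaa (head 3)
Step 40: aaaX[q1]a#aaa (head 4)
Step 41: aaaXa[q1]#aaa (head 5)
Step 42: aaaXa#[q2]aaa (head 6)
Step 43: aaaXa#a[q2]aa (head 7)
Step 44: aaaXa#aa[q2]a (head 8)
Step 45: aaaXa#aaa[q2]□ (head 9)
Step 46: aaaXa#aa[q3]aa (head 8)
Step 47: aaaXa#a[q3]aaa (head 7)
Step 48: aaaXa#[q3]aaaa (head 6)
Step 49: aaaXa[q3]#aaaa (head 5)
Step 50: aaaX[q3]a#aaaa (head 4)
Step 51: aaa[q3]Xa#aaaa (head 3)
Step 52: aaaa[q0]a#aaaa (head 4)
Step 53: aaaaX[q1]#aaaa (head 5)
Step 54: aaaaX#[q2]aaaa (head 6)
Step 55: aaaaX#a[q2]aaa (head 7)
Step 56: aaaaX#aa[q2]aa (head 8)
Step 57: aaaaX#aaa[q2]a (head 9)
Step 58: aaaaX#aaaa[q2]□ (head 10)
Step 59: aaaaX#aaa[q3]aa (head 9)
Step 60: aaaaX#aa[q3]aaa (head 8)
Step 61: aaaaX#a[q3]aaaa (head 7)
Step 62: aaaaX#[q3]aaaaa (head 6)
Step 63: aaaaX[q3]#aaaaa (head 5)
Step 64: aaaa[q3]X#aaaaa (head 4)
Step 65: aaaaa[q0]#aaaaa (head 5)
Step 66: aaaaa#[q3]aaaaa (head 6)
Step 67: aaaaa[q3]#aaaaa (head 5)
Step 68: aaaa[q3]a#aaaaa (head 4)
Step 69: aaa[q3]aa#aaaaa (head 3)
Step 70: aa[q3]aaa#aaaaa (head 2)
Step 71: a[q3]aaaa#aaaaa (head 1)
Step 72: [q3]aaaaa#aaaaa (head 0)
Step 73: [q3]□aaaaa#aaaaa (head -1)
Step 74: □[qA]aaaaa#aaaaa (head 0)
The machine is in qA, so it halts and accepts.
It halts after 74 steps.

Final answer: Yes - halts after 74 steps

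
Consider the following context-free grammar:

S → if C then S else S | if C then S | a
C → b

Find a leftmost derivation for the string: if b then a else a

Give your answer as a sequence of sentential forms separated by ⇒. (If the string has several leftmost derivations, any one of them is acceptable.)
Start with S.
Step 1: the leftmost non-terminal is S; apply S → if C then S else S:  if C then S else S
Step 2: the leftmost non-terminal is C; apply C → b:  if b then S else S
Step 3: the leftmost non-terminal is S; apply S → a:  if b then a else S
Step 4: the leftmost non-terminal is S; apply S → a:  if b then a else a

Final answer: S ⇒ if C then S else S ⇒ if b then S else S ⇒ if b then a else S ⇒ if b then a else a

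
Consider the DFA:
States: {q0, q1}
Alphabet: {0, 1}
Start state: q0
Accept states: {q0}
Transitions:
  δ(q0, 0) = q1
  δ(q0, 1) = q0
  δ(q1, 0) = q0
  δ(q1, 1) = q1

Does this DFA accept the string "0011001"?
Processing string "0011001":
  q0 --0--> q1
  q1 --0--> q0
  q0 --1--> q0
  q0 --1--> q0
  q0 --0--> q1
  q1 --0--> q0
  q0 --1--> q0
Final state: q0
Accept states: {q0}
q0 is an accept state, so the string is accepted.

Final answer: Yes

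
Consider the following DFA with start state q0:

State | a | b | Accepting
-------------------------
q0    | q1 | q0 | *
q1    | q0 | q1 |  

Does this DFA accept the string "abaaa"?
Start in q0.
Read 'a': q0 → q1
Read 'b': q1 → q1
Read 'a': q1 → q0
Read 'a': q0 → q1
Read 'a': q1 → q0
Final state q0 is accepting, so the string is accepted.

Final answer: Yes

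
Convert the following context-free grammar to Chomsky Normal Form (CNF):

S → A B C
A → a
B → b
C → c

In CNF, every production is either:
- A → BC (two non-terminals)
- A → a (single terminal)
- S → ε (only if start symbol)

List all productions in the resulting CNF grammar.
The grammar has no ε-productions or unit productions to eliminate.
A → a is already in CNF (single terminal) – keep it.
B → b is already in CNF (single terminal) – keep it.
C → c is already in CNF (single terminal) – keep it.
S → A B C has 3 symbols on the right: break it into binary productions S → A X0, X0 → B C.
Resulting CNF grammar (5 productions): A → a; B → b; C → c; S → A X0; X0 → B C

Final answer: A → a; B → b; C → c; S → A X0; X0 → B C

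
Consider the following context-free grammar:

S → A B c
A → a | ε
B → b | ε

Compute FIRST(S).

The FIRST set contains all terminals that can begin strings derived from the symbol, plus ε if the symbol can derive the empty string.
FIRST(A) = {a, ε} (A → a | ε) and FIRST(B) = {b, ε} (B → b | ε).
For S → A B c: add FIRST(A) minus ε = {a}; A is nullable, so also add FIRST(B) minus ε = {b}; B is nullable too, so also add FIRST(c) = {c}. The terminal c is never erased, so S is not nullable and ε is not included.
FIRST(S) = {a, b, c}.

Final answer: {a, b, c}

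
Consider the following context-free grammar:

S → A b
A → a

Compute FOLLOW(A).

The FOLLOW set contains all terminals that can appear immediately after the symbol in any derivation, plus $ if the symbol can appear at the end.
A occurs only in S → A b, where it is immediately followed by the terminal b. So FOLLOW(A) = {b}.

Final answer: {b}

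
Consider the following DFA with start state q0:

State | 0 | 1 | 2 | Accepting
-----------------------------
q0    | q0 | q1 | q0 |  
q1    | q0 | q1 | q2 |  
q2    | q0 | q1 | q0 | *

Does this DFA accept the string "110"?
Start in q0.
Read '1': q0 → q1
Read '1': q1 → q1
Read '0': q1 → q0
Final state q0 is not accepting, so the string is rejected.

Final answer: No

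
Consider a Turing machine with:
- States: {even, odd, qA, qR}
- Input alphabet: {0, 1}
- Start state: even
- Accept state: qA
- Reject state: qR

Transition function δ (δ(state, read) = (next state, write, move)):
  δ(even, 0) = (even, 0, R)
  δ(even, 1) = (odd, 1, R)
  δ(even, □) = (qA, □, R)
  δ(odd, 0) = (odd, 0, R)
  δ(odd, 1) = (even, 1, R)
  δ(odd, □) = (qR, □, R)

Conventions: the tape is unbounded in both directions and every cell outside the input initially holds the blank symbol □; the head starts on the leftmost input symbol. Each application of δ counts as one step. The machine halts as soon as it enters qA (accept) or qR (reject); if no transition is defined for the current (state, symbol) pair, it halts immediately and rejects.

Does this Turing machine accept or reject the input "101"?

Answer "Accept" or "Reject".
Step 0: [even]101 (head at position 0)
Step 1: δ(even, 1) = (odd, 1, R)  ⊢  1[odd]01 (head at position 1)
Step 2: δ(odd, 0) = (odd, 0, R)  ⊢  10[odd]1 (head at position 2)
Step 3: δ(odd, 1) = (even, 1, R)  ⊢  101[even]□ (head at position 3)
Step 4: δ(even, □) = (qA, □, R)  ⊢  101□[qA]□ (head at position 4)
The machine is in qA, so it halts and accepts.

Final answer: Accept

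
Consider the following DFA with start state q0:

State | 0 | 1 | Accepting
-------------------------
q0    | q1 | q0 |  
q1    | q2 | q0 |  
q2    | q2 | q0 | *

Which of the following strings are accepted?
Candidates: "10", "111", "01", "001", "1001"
"10": q0 → q0 → q1; q1 is not accepting → rejected
"111": q0 → q0 → q0 → q0; q0 is not accepting → rejected
"01": q0 → q1 → q0; q0 is not accepting → rejected
"001": q0 → q1 → q2 → q0; q0 is not accepting → rejected
"1001": q0 → q0 → q1 → q2 → q0; q0 is not accepting → rejected

Final answer: None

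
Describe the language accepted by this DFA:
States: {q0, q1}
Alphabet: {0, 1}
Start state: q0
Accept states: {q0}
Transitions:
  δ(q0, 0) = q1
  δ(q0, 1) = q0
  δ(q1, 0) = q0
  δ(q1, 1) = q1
Analyzing the DFA structure:
Start state: q0
Accept states: {q0}
Interpreting what each state remembers (checking against the transitions):
  q0: an even number of 0s has been read so far
  q1: an odd number of 0s has been read so far
  δ(q0, 0): in q0 (an even number of 0s has been read so far), after reading 0 we have: an odd number of 0s has been read so far → q1
  δ(q0, 1): in q0 (an even number of 0s has been read so far), after reading 1 we have: an even number of 0s has been read so far → q0
  δ(q1, 0): in q1 (an odd number of 0s has been read so far), after reading 0 we have: an even number of 0s has been read so far → q0
  δ(q1, 1): in q1 (an odd number of 0s has been read so far), after reading 1 we have: an odd number of 0s has been read so far → q1
A string is accepted iff it ends in {q0}, i.e. an even number of 0s has been read so far.
Language: All binary strings with an even number of 0s

Final answer: All binary strings with an even number of 0s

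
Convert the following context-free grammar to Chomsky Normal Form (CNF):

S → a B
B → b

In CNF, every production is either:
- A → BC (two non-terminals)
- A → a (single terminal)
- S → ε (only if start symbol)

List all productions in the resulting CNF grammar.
The grammar has no ε-productions or unit productions to eliminate.
S → a B has terminal a in a right-hand side of length ≥ 2: introduce T_a → a and use T_a in place of a.
B → b is already in CNF (single terminal) – keep it.
S → a B becomes S → T_a B.
Resulting CNF grammar (3 productions): T_a → a; B → b; S → T_a B

Final answer: T_a → a; B → b; S → T_a B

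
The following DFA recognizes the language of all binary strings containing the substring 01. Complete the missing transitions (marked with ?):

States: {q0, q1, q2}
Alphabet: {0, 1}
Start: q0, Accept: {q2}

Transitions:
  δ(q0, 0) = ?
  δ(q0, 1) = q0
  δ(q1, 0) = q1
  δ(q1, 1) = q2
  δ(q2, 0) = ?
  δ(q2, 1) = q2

What each state remembers (consistent with the given transitions and accept states):
  q0: 01 not seen yet and the last symbol was not 0
  q1: 01 not seen yet and the last symbol was 0
  q2: the substring 01 has already been seen
Filling in the missing entries:
  δ(q0, 0): in q0 (01 not seen yet and the last symbol was not 0), after reading 0 we have: 01 not seen yet and the last symbol was 0 → q1
  δ(q2, 0): in q2 (the substring 01 has already been seen), after reading 0 we have: the substring 01 has already been seen → q2

Final answer: δ(q0, 0) = q1; δ(q2, 0) = q2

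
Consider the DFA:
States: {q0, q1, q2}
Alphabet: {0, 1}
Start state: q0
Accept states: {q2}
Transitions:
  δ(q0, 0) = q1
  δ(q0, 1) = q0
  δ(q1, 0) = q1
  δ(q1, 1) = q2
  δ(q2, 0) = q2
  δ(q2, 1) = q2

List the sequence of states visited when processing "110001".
Starting at q0
Read '1': q0 -> q0
Read '1': q0 -> q0
Read '0': q0 -> q1
Read '0': q1 -> q1
Read '0': q1 -> q1
Read '1': q1 -> q2

Final answer: q0 -> q0 -> q0 -> q1 -> q1 -> q1 -> q2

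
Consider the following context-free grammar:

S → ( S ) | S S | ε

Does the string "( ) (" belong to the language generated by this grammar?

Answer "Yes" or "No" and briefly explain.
Each production adds parentheses only in matched pairs (S → ( S )) or none at all, so every derived string has equally many '(' and ')'. The string ( ) ( has two '(' and one ')', so it cannot be derived.

Final answer: No - no valid derivation exists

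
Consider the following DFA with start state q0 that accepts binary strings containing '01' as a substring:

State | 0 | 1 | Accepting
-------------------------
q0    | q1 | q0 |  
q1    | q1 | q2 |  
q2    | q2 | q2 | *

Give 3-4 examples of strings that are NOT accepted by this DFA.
Any strings that end in a non-accepting state work; for example:
"0": q0 → q1; q1 is not accepting → rejected
"10": q0 → q0 → q1; q1 is not accepting → rejected
"110": q0 → q0 → q0 → q1; q1 is not accepting → rejected
"1111": q0 → q0 → q0 → q0 → q0; q0 is not accepting → rejected

Final answer: "0", "10", "110", "1111"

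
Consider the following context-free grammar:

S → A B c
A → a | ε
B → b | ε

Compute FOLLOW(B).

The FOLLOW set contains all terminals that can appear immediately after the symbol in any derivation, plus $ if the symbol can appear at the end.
B occurs in S → A B c, immediately followed by the terminal c. So FOLLOW(B) = {c}.

Final answer: {c}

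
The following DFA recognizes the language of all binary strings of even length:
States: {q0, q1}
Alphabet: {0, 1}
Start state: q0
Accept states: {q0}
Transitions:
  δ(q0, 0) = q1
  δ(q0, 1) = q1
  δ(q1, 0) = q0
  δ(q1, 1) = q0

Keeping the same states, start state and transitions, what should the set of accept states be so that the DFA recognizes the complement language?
The DFA is complete (every state has a transition on every symbol), so the complement
is recognized by the same DFA with accepting and non-accepting states swapped.
Original accept states: {q0}
Complement accept states = All states - Original accept states
= {q0, q1} - {q0}
= {q1}
Complement language: strings of ODD length

Final answer: {q1}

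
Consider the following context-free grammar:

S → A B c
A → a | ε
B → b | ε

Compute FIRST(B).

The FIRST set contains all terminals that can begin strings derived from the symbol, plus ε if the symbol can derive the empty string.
B → b contributes b; B → ε makes B nullable, contributing ε. FIRST(B) = {b, ε}.

Final answer: {b, ε}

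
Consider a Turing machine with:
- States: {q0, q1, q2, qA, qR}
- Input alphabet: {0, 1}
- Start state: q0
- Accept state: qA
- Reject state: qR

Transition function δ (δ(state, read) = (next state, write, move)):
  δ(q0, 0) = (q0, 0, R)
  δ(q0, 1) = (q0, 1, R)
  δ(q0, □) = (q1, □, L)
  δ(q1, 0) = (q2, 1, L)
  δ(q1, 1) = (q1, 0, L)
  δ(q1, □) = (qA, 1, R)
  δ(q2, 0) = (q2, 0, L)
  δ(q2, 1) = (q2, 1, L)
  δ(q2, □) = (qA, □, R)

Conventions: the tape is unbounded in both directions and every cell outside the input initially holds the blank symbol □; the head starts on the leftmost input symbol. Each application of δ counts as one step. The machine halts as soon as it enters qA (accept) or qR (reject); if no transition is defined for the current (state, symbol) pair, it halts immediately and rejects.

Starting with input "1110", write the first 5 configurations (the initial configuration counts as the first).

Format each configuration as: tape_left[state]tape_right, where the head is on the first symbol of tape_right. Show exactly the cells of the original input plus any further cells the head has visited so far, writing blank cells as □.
Step 0: [q0]1110 (head at position 0)
Step 1: δ(q0, 1) = (q0, 1, R)  ⊢  1[q0]110 (head at position 1)
Step 2: δ(q0, 1) = (q0, 1, R)  ⊢  11[q0]10 (head at position 2)
Step 3: δ(q0, 1) = (q0, 1, R)  ⊢  111[q0]0 (head at position 3)
Step 4: δ(q0, 0) = (q0, 0, R)  ⊢  1110[q0]□ (head at position 4)

Final answer: [q0]1110 ⊢ 1[q0]110 ⊢ 11[q0]10 ⊢ 111[q0]0 ⊢ 1110[q0]□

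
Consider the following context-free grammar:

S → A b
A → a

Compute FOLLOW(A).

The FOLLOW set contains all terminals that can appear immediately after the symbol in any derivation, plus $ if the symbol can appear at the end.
A occurs only in S → A b, where it is immediately followed by the terminal b. So FOLLOW(A) = {b}.

Final answer: {b}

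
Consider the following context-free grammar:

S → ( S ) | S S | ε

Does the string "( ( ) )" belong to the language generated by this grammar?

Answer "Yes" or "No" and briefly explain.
A derivation exists: S ⇒ ( S ) ⇒ ( ( S ) ) ⇒ ( ( ) ) (using S → ( S ) twice, then S → ε).

Final answer: Yes - a valid derivation exists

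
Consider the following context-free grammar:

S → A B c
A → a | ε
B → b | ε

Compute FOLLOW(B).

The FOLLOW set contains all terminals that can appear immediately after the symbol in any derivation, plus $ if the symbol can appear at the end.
B occurs in S → A B c, immediately followed by the terminal c. So FOLLOW(B) = {c}.

Final answer: {c}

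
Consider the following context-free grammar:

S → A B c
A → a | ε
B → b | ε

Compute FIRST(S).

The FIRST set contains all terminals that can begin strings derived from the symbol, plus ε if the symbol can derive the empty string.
FIRST(A) = {a, ε} (A → a | ε) and FIRST(B) = {b, ε} (B → b | ε).
For S → A B c: add FIRST(A) minus ε = {a}; A is nullable, so also add FIRST(B) minus ε = {b}; B is nullable too, so also add FIRST(c) = {c}. The terminal c is never erased, so S is not nullable and ε is not included.
FIRST(S) = {a, b, c}.

Final answer: {a, b, c}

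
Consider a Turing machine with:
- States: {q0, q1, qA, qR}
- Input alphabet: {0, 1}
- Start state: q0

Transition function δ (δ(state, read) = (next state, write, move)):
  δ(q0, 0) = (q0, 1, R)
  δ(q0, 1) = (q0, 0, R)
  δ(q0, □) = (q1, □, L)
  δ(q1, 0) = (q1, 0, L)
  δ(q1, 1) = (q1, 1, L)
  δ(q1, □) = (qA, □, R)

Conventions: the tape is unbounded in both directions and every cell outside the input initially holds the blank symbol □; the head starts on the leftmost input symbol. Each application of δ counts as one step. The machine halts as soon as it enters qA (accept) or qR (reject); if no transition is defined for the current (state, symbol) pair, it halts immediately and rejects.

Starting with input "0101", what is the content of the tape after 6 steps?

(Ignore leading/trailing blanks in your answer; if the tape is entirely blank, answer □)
Step 0: [q0]0101 (head at position 0)
Step 1: δ(q0, 0) = (q0, 1, R)  ⊢  1[q0]101 (head at position 1)
Step 2: δ(q0, 1) = (q0, 0, R)  ⊢  10[q0]01 (head at position 2)
Step 3: δ(q0, 0) = (q0, 1, R)  ⊢  101[q0]1 (head at position 3)
Step 4: δ(q0, 1) = (q0, 0, R)  ⊢  1010[q0]□ (head at position 4)
Step 5: δ(q0, □) = (q1, □, L)  ⊢  101[q1]0□ (head at position 3)
Step 6: δ(q1, 0) = (q1, 0, L)  ⊢  10[q1]10□ (head at position 2)
Tape after 6 steps (ignoring surrounding blanks): 1010

Final answer: Tape: 1010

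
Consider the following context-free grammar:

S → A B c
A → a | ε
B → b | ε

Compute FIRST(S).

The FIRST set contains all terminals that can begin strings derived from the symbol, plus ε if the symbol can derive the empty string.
FIRST(A) = {a, ε} (A → a | ε) and FIRST(B) = {b, ε} (B → b | ε).
For S → A B c: add FIRST(A) minus ε = {a}; A is nullable, so also add FIRST(B) minus ε = {b}; B is nullable too, so also add FIRST(c) = {c}. The terminal c is never erased, so S is not nullable and ε is not included.
FIRST(S) = {a, b, c}.

Final answer: {a, b, c}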